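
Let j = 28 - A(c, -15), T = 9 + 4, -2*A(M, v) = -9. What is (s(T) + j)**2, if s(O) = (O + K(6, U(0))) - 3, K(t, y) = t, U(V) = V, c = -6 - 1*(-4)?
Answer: 6241/4 ≈ 1560.3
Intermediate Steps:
c = -2 (c = -6 + 4 = -2)
A(M, v) = 9/2 (A(M, v) = -1/2*(-9) = 9/2)
T = 13
j = 47/2 (j = 28 - 1*9/2 = 28 - 9/2 = 47/2 ≈ 23.500)
s(O) = 3 + O (s(O) = (O + 6) - 3 = (6 + O) - 3 = 3 + O)
(s(T) + j)**2 = ((3 + 13) + 47/2)**2 = (16 + 47/2)**2 = (79/2)**2 = 6241/4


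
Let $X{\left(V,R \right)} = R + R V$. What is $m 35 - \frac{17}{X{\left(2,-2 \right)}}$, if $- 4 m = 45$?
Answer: $- \frac{4691}{12} \approx -390.92$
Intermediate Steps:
$m = - \frac{45}{4}$ ($m = \left(- \frac{1}{4}\right) 45 = - \frac{45}{4} \approx -11.25$)
$m 35 - \frac{17}{X{\left(2,-2 \right)}} = \left(- \frac{45}{4}\right) 35 - \frac{17}{\left(-2\right) \left(1 + 2\right)} = - \frac{1575}{4} - \frac{17}{\left(-2\right) 3} = - \frac{1575}{4} - \frac{17}{-6} = - \frac{1575}{4} - - \frac{17}{6} = - \frac{1575}{4} + \frac{17}{6} = - \frac{4691}{12}$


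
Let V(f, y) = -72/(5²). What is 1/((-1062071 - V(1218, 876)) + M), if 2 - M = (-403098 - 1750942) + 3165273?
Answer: -25/51832478 ≈ -4.8232e-7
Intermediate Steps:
V(f, y) = -72/25
M = -1011231 (M = 2 - ((-403098 - 1750942) + 3165273) = 2 - (-2154040 + 3165273) = 2 - 1*1011233 = 2 - 1011233 = -1011231)
1/((-1062071 - V(1218, 876)) + M) = 1/((-1062071 - 1*(-72/25)) - 1011231) = 1/((-1062071 + 72/25) - 1011231) = 1/(-26551703/25 - 1011231) = 1/(-51832478/25) = -25/51832478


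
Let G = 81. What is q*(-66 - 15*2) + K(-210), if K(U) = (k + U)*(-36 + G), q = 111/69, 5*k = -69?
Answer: -235185/23 ≈ -10225.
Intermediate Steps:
k = -69/5 (k = (⅕)*(-69) = -69/5 ≈ -13.800)
q = 37/23 (q = 111*(1/69) = 37/23 ≈ 1.6087)
K(U) = -621 + 45*U (K(U) = (-69/5 + U)*(-36 + 81) = (-69/5 + U)*45 = -621 + 45*U)
q*(-66 - 15*2) + K(-210) = 37*(-66 - 15*2)/23 + (-621 + 45*(-210)) = 37*(-66 - 30)/23 + (-621 - 9450) = (37/23)*(-96) - 10071 = -3552/23 - 10071 = -235185/23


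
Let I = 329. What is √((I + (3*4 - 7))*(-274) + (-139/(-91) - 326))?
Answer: I*√760530953/91 ≈ 303.05*I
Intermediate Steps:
√((I + (3*4 - 7))*(-274) + (-139/(-91) - 326)) = √((329 + (3*4 - 7))*(-274) + (-139/(-91) - 326)) = √((329 + (12 - 7))*(-274) + (-1/91*(-139) - 326)) = √((329 + 5)*(-274) + (139/91 - 326)) = √(334*(-274) - 29527/91) = √(-91516 - 29527/91) = √(-8357483/91) = I*√760530953/91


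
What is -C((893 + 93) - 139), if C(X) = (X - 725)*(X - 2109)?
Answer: 153964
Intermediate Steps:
C(X) = (-2109 + X)*(-725 + X) (C(X) = (-725 + X)*(-2109 + X) = (-2109 + X)*(-725 + X))
-C((893 + 93) - 139) = -(1529025 + ((893 + 93) - 139)² - 2834*((893 + 93) - 139)) = -(1529025 + (986 - 139)² - 2834*(986 - 139)) = -(1529025 + 847² - 2834*847) = -(1529025 + 717409 - 2400398) = -1*(-153964) = 153964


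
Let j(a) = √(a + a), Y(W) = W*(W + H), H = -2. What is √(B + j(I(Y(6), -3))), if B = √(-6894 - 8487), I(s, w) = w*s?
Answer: √3*√I*√(4 + √1709) ≈ 8.2468 + 8.2468*I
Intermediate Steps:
Y(W) = W*(-2 + W) (Y(W) = W*(W - 2) = W*(-2 + W))
I(s, w) = s*w
j(a) = √2*√a (j(a) = √(2*a) = √2*√a)
B = 3*I*√1709 (B = √(-15381) = 3*I*√1709 ≈ 124.02*I)
√(B + j(I(Y(6), -3))) = √(3*I*√1709 + √2*√((6*(-2 + 6))*(-3))) = √(3*I*√1709 + √2*√((6*4)*(-3))) = √(3*I*√1709 + √2*√(24*(-3))) = √(3*I*√1709 + √2*√(-72)) = √(3*I*√1709 + √2*(6*I*√2)) = √(3*I*√1709 + 12*I) = √(12*I + 3*I*√1709)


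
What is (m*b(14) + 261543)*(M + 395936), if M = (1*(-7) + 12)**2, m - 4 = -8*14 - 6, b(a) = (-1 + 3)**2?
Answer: 103380269607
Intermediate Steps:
b(a) = 4 (b(a) = 2**2 = 4)
m = -114 (m = 4 + (-8*14 - 6) = 4 + (-112 - 6) = 4 - 118 = -114)
M = 25 (M = (-7 + 12)**2 = 5**2 = 25)
(m*b(14) + 261543)*(M + 395936) = (-114*4 + 261543)*(25 + 395936) = (-456 + 261543)*395961 = 261087*395961 = 103380269607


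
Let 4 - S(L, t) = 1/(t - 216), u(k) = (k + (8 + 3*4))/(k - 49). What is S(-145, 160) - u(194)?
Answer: 20641/8120 ≈ 2.5420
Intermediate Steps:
u(k) = (20 + k)/(-49 + k) (u(k) = (k + (8 + 12))/(-49 + k) = (k + 20)/(-49 + k) = (20 + k)/(-49 + k))
S(L, t) = 4 - 1/(-216 + t) (S(L, t) = 4 - 1/(t - 216) = 4 - 1/(-216 + t))
S(-145, 160) - u(194) = (-865 + 4*160)/(-216 + 160) - (20 + 194)/(-49 + 194) = (-865 + 640)/(-56) - 214/145 = -1/56*(-225) - 214/145 = 225/56 - 1*214/145 = 225/56 - 214/145 = 20641/8120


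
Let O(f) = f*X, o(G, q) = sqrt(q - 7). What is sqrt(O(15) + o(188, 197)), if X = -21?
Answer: sqrt(-315 + sqrt(190)) ≈ 17.356*I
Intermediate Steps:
o(G, q) = sqrt(-7 + q)
O(f) = -21*f (O(f) = f*(-21) = -21*f)
sqrt(O(15) + o(188, 197)) = sqrt(-21*15 + sqrt(-7 + 197)) = sqrt(-315 + sqrt(190))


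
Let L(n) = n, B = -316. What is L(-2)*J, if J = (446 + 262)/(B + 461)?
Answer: -1416/145 ≈ -9.7655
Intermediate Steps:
J = 708/145 (J = (446 + 262)/(-316 + 461) = 708/145 ≈ 4.8828)
L(-2)*J = -2*708/145 = -1416/145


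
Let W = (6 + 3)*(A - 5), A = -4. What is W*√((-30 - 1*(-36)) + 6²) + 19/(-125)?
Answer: -19/125 - 81*√42 ≈ -525.09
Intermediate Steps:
W = -81 (W = (6 + 3)*(-4 - 5) = 9*(-9) = -81)
W*√((-30 - 1*(-36)) + 6²) + 19/(-125) = -81*√((-30 - 1*(-36)) + 6²) + 19/(-125) = -81*√((-30 + 36) + 36) + 19*(-1/125) = -81*√(6 + 36) - 19/125 = -81*√42 - 19/125 = -19/125 - 81*√42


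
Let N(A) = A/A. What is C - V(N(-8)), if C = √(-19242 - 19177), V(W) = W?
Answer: -1 + I*√38419 ≈ -1.0 + 196.01*I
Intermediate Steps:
N(A) = 1
C = I*√38419 (C = √(-38419) = I*√38419 ≈ 196.01*I)
C - V(N(-8)) = I*√38419 - 1*1 = I*√38419 - 1 = -1 + I*√38419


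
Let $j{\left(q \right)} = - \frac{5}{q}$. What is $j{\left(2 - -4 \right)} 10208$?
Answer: $- \frac{25520}{3} \approx -8506.7$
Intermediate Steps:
$j{\left(2 - -4 \right)} 10208 = - \frac{5}{2 - -4} \cdot 10208 = - \frac{5}{2 + 4} \cdot 10208 = - \frac{5}{6} \cdot 10208 = \left(-5\right) \frac{1}{6} \cdot 10208 = \left(- \frac{5}{6}\right) 10208 = - \frac{25520}{3}$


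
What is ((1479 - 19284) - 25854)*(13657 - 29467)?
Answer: 690248790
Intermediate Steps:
((1479 - 19284) - 25854)*(13657 - 29467) = (-17805 - 25854)*(-15810) = -43659*(-15810) = 690248790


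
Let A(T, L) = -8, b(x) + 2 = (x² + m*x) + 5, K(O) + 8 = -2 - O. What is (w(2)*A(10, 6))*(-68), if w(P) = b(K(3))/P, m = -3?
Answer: 57392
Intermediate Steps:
K(O) = -10 - O (K(O) = -8 + (-2 - O) = -10 - O)
b(x) = 3 + x² - 3*x (b(x) = -2 + ((x² - 3*x) + 5) = -2 + (5 + x² - 3*x) = 3 + x² - 3*x)
w(P) = 211/P (w(P) = (3 + (-10 - 1*3)² - 3*(-10 - 1*3))/P = (3 + (-10 - 3)² - 3*(-10 - 3))/P = (3 + (-13)² - 3*(-13))/P = (3 + 169 + 39)/P = 211/P)
(w(2)*A(10, 6))*(-68) = ((211/2)*(-8))*(-68) = -844*(-68) = 57392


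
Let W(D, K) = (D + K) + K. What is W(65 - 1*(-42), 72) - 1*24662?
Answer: -24411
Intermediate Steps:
W(D, K) = D + 2*K
W(65 - 1*(-42), 72) - 1*24662 = ((65 - 1*(-42)) + 2*72) - 1*24662 = ((65 + 42) + 144) - 24662 = (107 + 144) - 24662 = 251 - 24662 = -24411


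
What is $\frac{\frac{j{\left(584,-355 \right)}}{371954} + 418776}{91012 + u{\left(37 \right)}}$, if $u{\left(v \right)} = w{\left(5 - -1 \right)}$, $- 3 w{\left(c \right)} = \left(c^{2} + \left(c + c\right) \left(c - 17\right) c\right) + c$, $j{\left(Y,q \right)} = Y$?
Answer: $\frac{38941352222}{8486316487} \approx 4.5887$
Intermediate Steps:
$w{\left(c \right)} = - \frac{c}{3} - \frac{c^{2}}{3} - \frac{2 c^{2} \left(-17 + c\right)}{3}$ ($w{\left(c \right)} = - \frac{\left(c^{2} + \left(c + c\right) \left(c - 17\right) c\right) + c}{3} = - \frac{\left(c^{2} + 2 c \left(-17 + c\right) c\right) + c}{3} = - \frac{\left(c^{2} + 2 c^{2} \left(-17 + c\right)\right) + c}{3} = - \frac{c + c^{2} + 2 c^{2} \left(-17 + c\right)}{3} = - \frac{c}{3} - \frac{c^{2}}{3} - \frac{2 c^{2} \left(-17 + c\right)}{3}$)
$u{\left(v \right)} = 250$ ($u{\left(v \right)} = \frac{\left(5 - -1\right) \left(-1 - 2 \left(5 - -1\right)^{2} + 33 \left(5 - -1\right)\right)}{3} = \frac{\left(5 + 1\right) \left(-1 - 2 \left(5 + 1\right)^{2} + 33 \left(5 + 1\right)\right)}{3} = \frac{1}{3} \cdot 6 \left(-1 - 2 \cdot 6^{2} + 33 \cdot 6\right) = \frac{1}{3} \cdot 6 \left(-1 - 72 + 198\right) = \frac{1}{3} \cdot 6 \cdot 125 = 250$)
$\frac{\frac{j{\left(584,-355 \right)}}{371954} + 418776}{91012 + u{\left(37 \right)}} = \frac{\frac{584}{371954} + 418776}{91012 + 250} = \frac{584 \cdot \frac{1}{371954} + 418776}{91262} = \left(\frac{292}{185977} + 418776\right) \frac{1}{91262} = \frac{77882704444}{185977} \cdot \frac{1}{91262} = \frac{38941352222}{8486316487}$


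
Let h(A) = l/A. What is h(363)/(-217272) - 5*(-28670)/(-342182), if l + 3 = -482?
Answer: -5652905348665/13493902001976 ≈ -0.41892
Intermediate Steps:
l = -485 (l = -3 - 482 = -485)
h(A) = -485/A
h(363)/(-217272) - 5*(-28670)/(-342182) = -485/363/(-217272) - 5*(-28670)/(-342182) = -485*1/363*(-1/217272) + 143350*(-1/342182) = -485/363*(-1/217272) - 71675/171091 = 485/78869736 - 71675/171091 = -5652905348665/13493902001976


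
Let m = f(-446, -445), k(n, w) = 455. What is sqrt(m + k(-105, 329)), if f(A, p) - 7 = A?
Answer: 4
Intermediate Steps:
f(A, p) = 7 + A
m = -439 (m = 7 - 446 = -439)
sqrt(m + k(-105, 329)) = sqrt(-439 + 455) = sqrt(16) = 4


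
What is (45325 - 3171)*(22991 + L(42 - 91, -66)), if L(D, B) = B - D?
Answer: 968445996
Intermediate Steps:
(45325 - 3171)*(22991 + L(42 - 91, -66)) = (45325 - 3171)*(22991 + (-66 - (42 - 91))) = 42154*(22991 + (-66 - 1*(-49))) = 42154*(22991 + (-66 + 49)) = 42154*(22991 - 17) = 42154*22974 = 968445996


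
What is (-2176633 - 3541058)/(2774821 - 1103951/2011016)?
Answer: -3832789361352/1860069441395 ≈ -2.0606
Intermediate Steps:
(-2176633 - 3541058)/(2774821 - 1103951/2011016) = -5717691/(2774821 - 1103951*1/2011016) = -5717691/(2774821 - 1103951/2011016) = -5717691/5580208324185/2011016 = -5717691*2011016/5580208324185 = -3832789361352/1860069441395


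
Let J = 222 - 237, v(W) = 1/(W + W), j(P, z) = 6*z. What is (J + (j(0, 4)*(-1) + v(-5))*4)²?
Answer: 310249/25 ≈ 12410.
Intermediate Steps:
v(W) = 1/(2*W)
J = -15
(J + (j(0, 4)*(-1) + v(-5))*4)² = (-15 + ((6*4)*(-1) + (½)/(-5))*4)² = (-15 + (24*(-1) + (½)*(-⅕))*4)² = (-15 + (-24 - ⅒)*4)² = (-15 - 241/10*4)² = (-15 - 482/5)² = (-557/5)² = 310249/25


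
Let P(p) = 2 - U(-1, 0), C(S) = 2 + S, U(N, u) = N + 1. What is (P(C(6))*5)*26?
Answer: 260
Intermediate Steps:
U(N, u) = 1 + N
P(p) = 2 (P(p) = 2 - (1 - 1) = 2 - 1*0 = 2 + 0 = 2)
(P(C(6))*5)*26 = (2*5)*26 = 10*26 = 260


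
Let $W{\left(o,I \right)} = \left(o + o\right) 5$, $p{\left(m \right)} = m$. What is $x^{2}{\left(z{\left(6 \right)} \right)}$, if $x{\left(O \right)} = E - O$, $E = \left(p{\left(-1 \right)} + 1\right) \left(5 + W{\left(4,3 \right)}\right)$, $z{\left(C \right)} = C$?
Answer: $36$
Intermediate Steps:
$W{\left(o,I \right)} = 10 o$ ($W{\left(o,I \right)} = 2 o 5 = 10 o$)
$E = 0$ ($E = \left(-1 + 1\right) \left(5 + 10 \cdot 4\right) = 0 \left(5 + 40\right) = 0 \cdot 45 = 0$)
$x{\left(O \right)} = - O$ ($x{\left(O \right)} = 0 - O = - O$)
$x^{2}{\left(z{\left(6 \right)} \right)} = \left(\left(-1\right) 6\right)^{2} = \left(-6\right)^{2} = 36$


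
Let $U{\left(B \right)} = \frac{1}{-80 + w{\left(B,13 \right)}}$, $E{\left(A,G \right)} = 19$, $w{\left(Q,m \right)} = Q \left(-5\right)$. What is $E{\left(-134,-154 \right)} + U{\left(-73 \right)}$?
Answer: $\frac{5416}{285} \approx 19.004$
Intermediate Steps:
$w{\left(Q,m \right)} = - 5 Q$
$U{\left(B \right)} = \frac{1}{-80 - 5 B}$
$E{\left(-134,-154 \right)} + U{\left(-73 \right)} = 19 - \frac{1}{80 + 5 \left(-73\right)} = 19 - \frac{1}{80 - 365} = 19 - \frac{1}{-285} = 19 - - \frac{1}{285} = 19 + \frac{1}{285} = \frac{5416}{285}$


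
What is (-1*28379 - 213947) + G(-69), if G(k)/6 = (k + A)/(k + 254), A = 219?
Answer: -8965882/37 ≈ -2.4232e+5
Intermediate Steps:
G(k) = 6*(219 + k)/(254 + k) (G(k) = 6*((k + 219)/(k + 254)) = 6*((219 + k)/(254 + k)) = 6*(219 + k)/(254 + k))
(-1*28379 - 213947) + G(-69) = (-1*28379 - 213947) + 6*(219 - 69)/(254 - 69) = (-28379 - 213947) + 6*150/185 = -242326 + 6*(1/185)*150 = -242326 + 180/37 = -8965882/37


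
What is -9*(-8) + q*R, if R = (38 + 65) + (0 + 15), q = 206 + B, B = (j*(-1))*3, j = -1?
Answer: 24734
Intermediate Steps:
B = 3 (B = -1*(-1)*3 = 1*3 = 3)
q = 209 (q = 206 + 3 = 209)
R = 118 (R = 103 + 15 = 118)
-9*(-8) + q*R = -9*(-8) + 209*118 = 72 + 24662 = 24734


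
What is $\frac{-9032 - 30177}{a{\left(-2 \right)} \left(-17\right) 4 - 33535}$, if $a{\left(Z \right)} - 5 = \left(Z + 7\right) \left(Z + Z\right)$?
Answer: $\frac{39209}{32515} \approx 1.2059$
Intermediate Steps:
$a{\left(Z \right)} = 5 + 2 Z \left(7 + Z\right)$ ($a{\left(Z \right)} = 5 + \left(Z + 7\right) \left(Z + Z\right) = 5 + \left(7 + Z\right) 2 Z = 5 + 2 Z \left(7 + Z\right)$)
$\frac{-9032 - 30177}{a{\left(-2 \right)} \left(-17\right) 4 - 33535} = \frac{-9032 - 30177}{\left(5 + 2 \left(-2\right)^{2} + 14 \left(-2\right)\right) \left(-17\right) 4 - 33535} = - \frac{39209}{\left(5 + 2 \cdot 4 - 28\right) \left(-17\right) 4 - 33535} = - \frac{39209}{\left(5 + 8 - 28\right) \left(-17\right) 4 - 33535} = - \frac{39209}{\left(-15\right) \left(-17\right) 4 - 33535} = - \frac{39209}{255 \cdot 4 - 33535} = - \frac{39209}{1020 - 33535} = - \frac{39209}{-32515} = \left(-39209\right) \left(- \frac{1}{32515}\right) = \frac{39209}{32515}$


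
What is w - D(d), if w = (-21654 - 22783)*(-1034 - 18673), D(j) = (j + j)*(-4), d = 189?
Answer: 875721471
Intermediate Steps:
D(j) = -8*j (D(j) = (2*j)*(-4) = -8*j)
w = 875719959 (w = -44437*(-19707) = 875719959)
w - D(d) = 875719959 - (-8)*189 = 875719959 - 1*(-1512) = 875719959 + 1512 = 875721471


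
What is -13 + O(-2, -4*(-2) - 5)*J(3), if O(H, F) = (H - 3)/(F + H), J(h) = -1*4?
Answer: 7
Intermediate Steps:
J(h) = -4
O(H, F) = (-3 + H)/(F + H)
-13 + O(-2, -4*(-2) - 5)*J(3) = -13 + ((-3 - 2)/((-4*(-2) - 5) - 2))*(-4) = -13 + (-5/((8 - 5) - 2))*(-4) = -13 + (-5/(3 - 2))*(-4) = -13 + (-5/1)*(-4) = -13 + (1*(-5))*(-4) = -13 - 5*(-4) = -13 + 20 = 7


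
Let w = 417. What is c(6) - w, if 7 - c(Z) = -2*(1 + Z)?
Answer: -396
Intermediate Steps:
c(Z) = 9 + 2*Z (c(Z) = 7 - (-2)*(1 + Z) = 7 - (-2 - 2*Z) = 7 + (2 + 2*Z) = 9 + 2*Z)
c(6) - w = (9 + 2*6) - 1*417 = (9 + 12) - 417 = 21 - 417 = -396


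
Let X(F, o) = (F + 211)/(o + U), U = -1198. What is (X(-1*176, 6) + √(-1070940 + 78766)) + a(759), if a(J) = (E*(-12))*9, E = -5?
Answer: 643645/1192 + I*√992174 ≈ 539.97 + 996.08*I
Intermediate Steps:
a(J) = 540 (a(J) = -5*(-12)*9 = 60*9 = 540)
X(F, o) = (211 + F)/(-1198 + o) (X(F, o) = (F + 211)/(o - 1198) = (211 + F)/(-1198 + o))
(X(-1*176, 6) + √(-1070940 + 78766)) + a(759) = ((211 - 1*176)/(-1198 + 6) + √(-1070940 + 78766)) + 540 = ((211 - 176)/(-1192) + √(-992174)) + 540 = (-1/1192*35 + I*√992174) + 540 = (-35/1192 + I*√992174) + 540 = 643645/1192 + I*√992174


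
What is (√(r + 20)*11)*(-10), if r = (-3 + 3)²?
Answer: -220*√5 ≈ -491.94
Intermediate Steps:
r = 0 (r = 0² = 0)
(√(r + 20)*11)*(-10) = (√(0 + 20)*11)*(-10) = (√20*11)*(-10) = ((2*√5)*11)*(-10) = (22*√5)*(-10) = -220*√5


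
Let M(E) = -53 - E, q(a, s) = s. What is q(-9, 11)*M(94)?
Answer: -1617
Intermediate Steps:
q(-9, 11)*M(94) = 11*(-53 - 1*94) = 11*(-53 - 94) = 11*(-147) = -1617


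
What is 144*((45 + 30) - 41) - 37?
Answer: 4859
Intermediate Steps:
144*((45 + 30) - 41) - 37 = 144*(75 - 41) - 37 = 144*34 - 37 = 4896 - 37 = 4859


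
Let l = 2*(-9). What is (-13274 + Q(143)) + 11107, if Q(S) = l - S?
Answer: -2328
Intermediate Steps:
l = -18
Q(S) = -18 - S
(-13274 + Q(143)) + 11107 = (-13274 + (-18 - 1*143)) + 11107 = (-13274 + (-18 - 143)) + 11107 = (-13274 - 161) + 11107 = -13435 + 11107 = -2328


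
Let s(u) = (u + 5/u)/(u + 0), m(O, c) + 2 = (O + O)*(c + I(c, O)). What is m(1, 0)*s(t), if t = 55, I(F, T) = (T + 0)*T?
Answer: 0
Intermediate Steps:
I(F, T) = T² (I(F, T) = T*T = T²)
m(O, c) = -2 + 2*O*(c + O²) (m(O, c) = -2 + (O + O)*(c + O²) = -2 + (2*O)*(c + O²) = -2 + 2*O*(c + O²))
s(u) = (u + 5/u)/u
m(1, 0)*s(t) = (-2 + 2*1³ + 2*1*0)*(1 + 5/55²) = (-2 + 2*1 + 0)*(1 + 5*(1/3025)) = (-2 + 2 + 0)*(1 + 1/605) = 0*(606/605) = 0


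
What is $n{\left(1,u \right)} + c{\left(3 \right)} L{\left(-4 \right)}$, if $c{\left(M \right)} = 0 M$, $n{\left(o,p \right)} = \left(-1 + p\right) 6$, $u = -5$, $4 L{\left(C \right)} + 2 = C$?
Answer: $-36$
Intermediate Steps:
$L{\left(C \right)} = - \frac{1}{2} + \frac{C}{4}$
$n{\left(o,p \right)} = -6 + 6 p$
$c{\left(M \right)} = 0$
$n{\left(1,u \right)} + c{\left(3 \right)} L{\left(-4 \right)} = \left(-6 + 6 \left(-5\right)\right) + 0 \left(- \frac{1}{2} + \frac{1}{4} \left(-4\right)\right) = \left(-6 - 30\right) + 0 \left(- \frac{1}{2} - 1\right) = -36 + 0 \left(- \frac{3}{2}\right) = -36 + 0 = -36$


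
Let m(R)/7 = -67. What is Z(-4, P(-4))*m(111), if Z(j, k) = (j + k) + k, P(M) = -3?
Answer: 4690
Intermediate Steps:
Z(j, k) = j + 2*k
m(R) = -469 (m(R) = 7*(-67) = -469)
Z(-4, P(-4))*m(111) = (-4 + 2*(-3))*(-469) = (-4 - 6)*(-469) = -10*(-469) = 4690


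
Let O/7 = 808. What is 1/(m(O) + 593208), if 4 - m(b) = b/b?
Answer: 1/593211 ≈ 1.6857e-6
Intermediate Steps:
O = 5656 (O = 7*808 = 5656)
m(b) = 3 (m(b) = 4 - b/b = 4 - 1*1 = 4 - 1 = 3)
1/(m(O) + 593208) = 1/(3 + 593208) = 1/593211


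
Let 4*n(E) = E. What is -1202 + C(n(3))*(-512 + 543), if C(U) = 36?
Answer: -86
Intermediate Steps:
n(E) = E/4
-1202 + C(n(3))*(-512 + 543) = -1202 + 36*(-512 + 543) = -1202 + 36*31 = -1202 + 1116 = -86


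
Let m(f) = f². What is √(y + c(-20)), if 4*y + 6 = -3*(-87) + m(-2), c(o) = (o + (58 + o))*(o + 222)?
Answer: √14803/2 ≈ 60.834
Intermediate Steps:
c(o) = (58 + 2*o)*(222 + o)
y = 259/4 (y = -3/2 + (-3*(-87) + (-2)²)/4 = -3/2 + (261 + 4)/4 = -3/2 + (¼)*265 = -3/2 + 265/4 = 259/4 ≈ 64.750)
√(y + c(-20)) = √(259/4 + (12876 + 2*(-20)² + 502*(-20))) = √(259/4 + (12876 + 2*400 - 10040)) = √(259/4 + (12876 + 800 - 10040)) = √(259/4 + 3636) = √(14803/4) = √14803/2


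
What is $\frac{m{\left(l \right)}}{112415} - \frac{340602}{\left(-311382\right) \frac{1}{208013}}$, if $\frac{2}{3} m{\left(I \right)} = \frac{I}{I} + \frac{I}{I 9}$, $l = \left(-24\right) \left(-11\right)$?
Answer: $\frac{88495141235764}{388933417} \approx 2.2753 \cdot 10^{5}$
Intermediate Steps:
$l = 264$
$m{\left(I \right)} = \frac{5}{3}$ ($m{\left(I \right)} = \frac{3 \left(\frac{I}{I} + \frac{I}{I 9}\right)}{2} = \frac{3 \left(1 + \frac{I}{9 I}\right)}{2} = \frac{3 \left(1 + I \frac{1}{9 I}\right)}{2} = \frac{3 \left(1 + \frac{1}{9}\right)}{2} = \frac{3}{2} \cdot \frac{10}{9} = \frac{5}{3}$)
$\frac{m{\left(l \right)}}{112415} - \frac{340602}{\left(-311382\right) \frac{1}{208013}} = \frac{5}{3 \cdot 112415} - \frac{340602}{\left(-311382\right) \frac{1}{208013}} = \frac{5}{3} \cdot \frac{1}{112415} - \frac{340602}{\left(-311382\right) \frac{1}{208013}} = \frac{1}{67449} - \frac{340602}{- \frac{311382}{208013}} = \frac{1}{67449} - - \frac{11808273971}{51897} = \frac{1}{67449} + \frac{11808273971}{51897} = \frac{88495141235764}{388933417}$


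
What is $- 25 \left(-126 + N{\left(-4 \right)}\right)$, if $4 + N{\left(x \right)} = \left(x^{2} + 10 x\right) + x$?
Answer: $3950$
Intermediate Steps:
$N{\left(x \right)} = -4 + x^{2} + 11 x$ ($N{\left(x \right)} = -4 + \left(\left(x^{2} + 10 x\right) + x\right) = -4 + \left(x^{2} + 11 x\right) = -4 + x^{2} + 11 x$)
$- 25 \left(-126 + N{\left(-4 \right)}\right) = - 25 \left(-126 + \left(-4 + \left(-4\right)^{2} + 11 \left(-4\right)\right)\right) = - 25 \left(-126 - 32\right) = \left(-25\right) \left(-158\right) = 3950$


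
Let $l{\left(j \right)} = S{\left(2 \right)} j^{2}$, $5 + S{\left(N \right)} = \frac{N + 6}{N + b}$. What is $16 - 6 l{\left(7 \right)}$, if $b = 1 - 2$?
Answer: $-866$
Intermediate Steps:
$b = -1$ ($b = 1 - 2 = -1$)
$S{\left(N \right)} = -5 + \frac{6 + N}{-1 + N}$ ($S{\left(N \right)} = -5 + \frac{N + 6}{N - 1} = -5 + \frac{6 + N}{-1 + N}$)
$l{\left(j \right)} = 3 j^{2}$ ($l{\left(j \right)} = \frac{11 - 8}{-1 + 2} j^{2} = \frac{11 - 8}{1} j^{2} = 1 \cdot 3 j^{2} = 3 j^{2}$)
$16 - 6 l{\left(7 \right)} = 16 - 6 \cdot 3 \cdot 7^{2} = 16 - 6 \cdot 3 \cdot 49 = 16 - 882 = -866$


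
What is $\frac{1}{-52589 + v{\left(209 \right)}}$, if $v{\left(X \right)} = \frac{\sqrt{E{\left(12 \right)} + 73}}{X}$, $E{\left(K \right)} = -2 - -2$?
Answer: $- \frac{2297140109}{120804301192128} - \frac{209 \sqrt{73}}{120804301192128} \approx -1.9015 \cdot 10^{-5}$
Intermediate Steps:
$E{\left(K \right)} = 0$ ($E{\left(K \right)} = -2 + 2 = 0$)
$v{\left(X \right)} = \frac{\sqrt{73}}{X}$ ($v{\left(X \right)} = \frac{\sqrt{0 + 73}}{X} = \frac{\sqrt{73}}{X}$)
$\frac{1}{-52589 + v{\left(209 \right)}} = \frac{1}{-52589 + \frac{\sqrt{73}}{209}}$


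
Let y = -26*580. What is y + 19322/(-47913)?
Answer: -722547362/47913 ≈ -15080.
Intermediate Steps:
y = -15080
y + 19322/(-47913) = -15080 + 19322/(-47913) = -15080 + 19322*(-1/47913) = -15080 - 19322/47913 = -722547362/47913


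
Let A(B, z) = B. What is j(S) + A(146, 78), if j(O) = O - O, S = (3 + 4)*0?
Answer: 146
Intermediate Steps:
S = 0 (S = 7*0 = 0)
j(O) = 0
j(S) + A(146, 78) = 0 + 146 = 146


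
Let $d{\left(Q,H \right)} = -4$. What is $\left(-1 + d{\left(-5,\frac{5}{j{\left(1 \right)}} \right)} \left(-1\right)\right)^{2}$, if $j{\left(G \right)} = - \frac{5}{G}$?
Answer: $9$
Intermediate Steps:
$\left(-1 + d{\left(-5,\frac{5}{j{\left(1 \right)}} \right)} \left(-1\right)\right)^{2} = \left(-1 - -4\right)^{2} = \left(-1 + 4\right)^{2} = 3^{2} = 9$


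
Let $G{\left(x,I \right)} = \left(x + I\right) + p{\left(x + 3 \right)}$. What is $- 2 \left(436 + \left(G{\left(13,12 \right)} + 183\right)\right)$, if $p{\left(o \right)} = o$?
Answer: $-1320$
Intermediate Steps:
$G{\left(x,I \right)} = 3 + I + 2 x$ ($G{\left(x,I \right)} = \left(x + I\right) + \left(x + 3\right) = \left(I + x\right) + \left(3 + x\right) = 3 + I + 2 x$)
$- 2 \left(436 + \left(G{\left(13,12 \right)} + 183\right)\right) = - 2 \left(436 + \left(\left(3 + 12 + 2 \cdot 13\right) + 183\right)\right) = - 2 \left(436 + \left(\left(3 + 12 + 26\right) + 183\right)\right) = - 2 \left(436 + \left(41 + 183\right)\right) = - 2 \left(436 + 224\right) = \left(-2\right) 660 = -1320$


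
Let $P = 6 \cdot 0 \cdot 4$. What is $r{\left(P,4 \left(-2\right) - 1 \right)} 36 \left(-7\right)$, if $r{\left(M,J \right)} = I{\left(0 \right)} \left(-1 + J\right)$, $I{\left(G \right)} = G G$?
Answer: $0$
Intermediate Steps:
$I{\left(G \right)} = G^{2}$
$P = 0$ ($P = 0 \cdot 4 = 0$)
$r{\left(M,J \right)} = 0$ ($r{\left(M,J \right)} = 0^{2} \left(-1 + J\right) = 0 \left(-1 + J\right) = 0$)
$r{\left(P,4 \left(-2\right) - 1 \right)} 36 \left(-7\right) = 0 \cdot 36 \left(-7\right) = 0 \left(-7\right) = 0$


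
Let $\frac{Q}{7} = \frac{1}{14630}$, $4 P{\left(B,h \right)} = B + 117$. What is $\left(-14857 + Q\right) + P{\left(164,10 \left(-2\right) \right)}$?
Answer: $- \frac{61808613}{4180} \approx -14787.0$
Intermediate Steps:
$P{\left(B,h \right)} = \frac{117}{4} + \frac{B}{4}$ ($P{\left(B,h \right)} = \frac{B + 117}{4} = \frac{117 + B}{4} = \frac{117}{4} + \frac{B}{4}$)
$Q = \frac{1}{2090}$ ($Q = \frac{7}{14630} = 7 \cdot \frac{1}{14630} = \frac{1}{2090} \approx 0.00047847$)
$\left(-14857 + Q\right) + P{\left(164,10 \left(-2\right) \right)} = \left(-14857 + \frac{1}{2090}\right) + \left(\frac{117}{4} + \frac{1}{4} \cdot 164\right) = - \frac{31051129}{2090} + \left(\frac{117}{4} + 41\right) = - \frac{31051129}{2090} + \frac{281}{4} = - \frac{61808613}{4180}$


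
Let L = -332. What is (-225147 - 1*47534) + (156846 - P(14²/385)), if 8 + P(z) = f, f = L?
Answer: -115495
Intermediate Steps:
f = -332
P(z) = -340 (P(z) = -8 - 332 = -340)
(-225147 - 1*47534) + (156846 - P(14²/385)) = (-225147 - 1*47534) + (156846 - 1*(-340)) = (-225147 - 47534) + (156846 + 340) = -272681 + 157186 = -115495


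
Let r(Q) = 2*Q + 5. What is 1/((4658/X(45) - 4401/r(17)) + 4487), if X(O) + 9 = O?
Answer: 234/1053829 ≈ 0.00022205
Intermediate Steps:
X(O) = -9 + O
r(Q) = 5 + 2*Q
1/((4658/X(45) - 4401/r(17)) + 4487) = 1/((4658/(-9 + 45) - 4401/(5 + 2*17)) + 4487) = 1/((4658/36 - 4401/(5 + 34)) + 4487) = 1/((4658*(1/36) - 4401/39) + 4487) = 1/((2329/18 - 4401*1/39) + 4487) = 1/((2329/18 - 1467/13) + 4487) = 1/(3871/234 + 4487) = 1/(1053829/234) = 234/1053829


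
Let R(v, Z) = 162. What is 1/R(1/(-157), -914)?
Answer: 1/162 ≈ 0.0061728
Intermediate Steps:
1/R(1/(-157), -914) = 1/162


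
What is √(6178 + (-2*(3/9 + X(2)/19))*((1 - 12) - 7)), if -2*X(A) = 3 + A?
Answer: 4*√139555/19 ≈ 78.646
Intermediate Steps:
X(A) = -3/2 - A/2 (X(A) = -(3 + A)/2 = -3/2 - A/2)
√(6178 + (-2*(3/9 + X(2)/19))*((1 - 12) - 7)) = √(6178 + (-2*(3/9 + (-3/2 - ½*2)/19))*((1 - 12) - 7)) = √(6178 + (-2*(3*(⅑) + (-3/2 - 1)*(1/19)))*(-11 - 7)) = √(6178 - 2*(⅓ - 5/2*1/19)*(-18)) = √(6178 - 2*(⅓ - 5/38)*(-18)) = √(6178 - 2*23/114*(-18)) = √(6178 - 23/57*(-18)) = √(6178 + 138/19) = √(117520/19) = 4*√139555/19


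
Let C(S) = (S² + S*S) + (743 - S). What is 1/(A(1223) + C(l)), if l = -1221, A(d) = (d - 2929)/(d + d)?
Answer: 1223/3648998205 ≈ 3.3516e-7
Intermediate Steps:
A(d) = (-2929 + d)/(2*d) (A(d) = (-2929 + d)/((2*d)) = (-2929 + d)*(1/(2*d)) = (-2929 + d)/(2*d))
C(S) = 743 - S + 2*S² (C(S) = (S² + S²) + (743 - S) = 2*S² + (743 - S) = 743 - S + 2*S²)
1/(A(1223) + C(l)) = 1/((½)*(-2929 + 1223)/1223 + (743 - 1*(-1221) + 2*(-1221)²)) = 1/((½)*(1/1223)*(-1706) + (743 + 1221 + 2*1490841)) = 1/(-853/1223 + (743 + 1221 + 2981682)) = 1/(-853/1223 + 2983646) = 1/(3648998205/1223) = 1223/3648998205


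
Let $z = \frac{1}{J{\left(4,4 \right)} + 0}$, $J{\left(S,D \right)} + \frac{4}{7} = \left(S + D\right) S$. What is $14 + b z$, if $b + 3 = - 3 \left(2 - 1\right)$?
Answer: $\frac{1519}{110} \approx 13.809$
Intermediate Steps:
$J{\left(S,D \right)} = - \frac{4}{7} + S \left(D + S\right)$ ($J{\left(S,D \right)} = - \frac{4}{7} + \left(S + D\right) S = - \frac{4}{7} + \left(D + S\right) S = - \frac{4}{7} + S \left(D + S\right)$)
$z = \frac{7}{220}$ ($z = \frac{1}{\left(- \frac{4}{7} + 4^{2} + 4 \cdot 4\right) + 0} = \frac{1}{\left(- \frac{4}{7} + 16 + 16\right) + 0} = \frac{1}{\frac{220}{7} + 0} = \frac{1}{\frac{220}{7}} = \frac{7}{220} \approx 0.031818$)
$b = -6$ ($b = -3 - 3 \left(2 - 1\right) = -3 - 3 = -6$)
$14 + b z = 14 - \frac{21}{110} = \frac{1519}{110}$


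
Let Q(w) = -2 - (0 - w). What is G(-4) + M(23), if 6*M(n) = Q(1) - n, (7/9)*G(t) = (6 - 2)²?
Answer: 116/7 ≈ 16.571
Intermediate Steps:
Q(w) = -2 + w (Q(w) = -2 - (-1)*w = -2 + w)
G(t) = 144/7 (G(t) = 9*(6 - 2)²/7 = (9/7)*4² = (9/7)*16 = 144/7)
M(n) = -⅙ - n/6 (M(n) = ((-2 + 1) - n)/6 = (-1 - n)/6 = -⅙ - n/6)
G(-4) + M(23) = 144/7 + (-⅙ - ⅙*23) = 144/7 + (-⅙ - 23/6) = 144/7 - 4 = 116/7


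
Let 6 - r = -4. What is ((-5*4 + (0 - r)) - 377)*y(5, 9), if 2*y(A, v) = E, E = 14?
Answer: -2849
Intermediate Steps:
r = 10 (r = 6 - 1*(-4) = 6 + 4 = 10)
y(A, v) = 7 (y(A, v) = (1/2)*14 = 7)
((-5*4 + (0 - r)) - 377)*y(5, 9) = ((-5*4 + (0 - 1*10)) - 377)*7 = ((-20 + (0 - 10)) - 377)*7 = ((-20 - 10) - 377)*7 = (-30 - 377)*7 = -407*7 = -2849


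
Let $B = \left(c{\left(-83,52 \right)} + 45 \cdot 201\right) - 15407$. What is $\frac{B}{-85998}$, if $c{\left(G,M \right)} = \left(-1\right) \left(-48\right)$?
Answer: $\frac{287}{3909} \approx 0.07342$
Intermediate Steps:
$c{\left(G,M \right)} = 48$
$B = -6314$ ($B = \left(48 + 45 \cdot 201\right) - 15407 = \left(48 + 9045\right) - 15407 = 9093 - 15407 = -6314$)
$\frac{B}{-85998} = - \frac{6314}{-85998} = \left(-6314\right) \left(- \frac{1}{85998}\right) = \frac{287}{3909}$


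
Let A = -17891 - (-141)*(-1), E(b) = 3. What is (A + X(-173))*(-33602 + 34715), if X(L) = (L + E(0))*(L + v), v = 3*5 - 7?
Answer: 11150034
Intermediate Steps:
v = 8 (v = 15 - 7 = 8)
A = -18032 (A = -17891 - 1*141 = -17891 - 141 = -18032)
X(L) = (3 + L)*(8 + L) (X(L) = (L + 3)*(L + 8) = (3 + L)*(8 + L))
(A + X(-173))*(-33602 + 34715) = (-18032 + (24 + (-173)**2 + 11*(-173)))*(-33602 + 34715) = (-18032 + (24 + 29929 - 1903))*1113 = (-18032 + 28050)*1113 = 10018*1113 = 11150034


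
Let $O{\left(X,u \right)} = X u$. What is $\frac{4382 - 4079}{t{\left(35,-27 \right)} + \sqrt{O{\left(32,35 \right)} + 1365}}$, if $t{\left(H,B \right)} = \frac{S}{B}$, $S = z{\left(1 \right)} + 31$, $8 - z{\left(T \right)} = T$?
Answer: $\frac{310878}{1810121} + \frac{220887 \sqrt{2485}}{1810121} \approx 6.2549$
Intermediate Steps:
$z{\left(T \right)} = 8 - T$
$S = 38$ ($S = \left(8 - 1\right) + 31 = 7 + 31 = 38$)
$t{\left(H,B \right)} = \frac{38}{B}$
$\frac{4382 - 4079}{t{\left(35,-27 \right)} + \sqrt{O{\left(32,35 \right)} + 1365}} = \frac{4382 - 4079}{\frac{38}{-27} + \sqrt{32 \cdot 35 + 1365}} = \frac{303}{38 \left(- \frac{1}{27}\right) + \sqrt{1120 + 1365}} = \frac{303}{- \frac{38}{27} + \sqrt{2485}}$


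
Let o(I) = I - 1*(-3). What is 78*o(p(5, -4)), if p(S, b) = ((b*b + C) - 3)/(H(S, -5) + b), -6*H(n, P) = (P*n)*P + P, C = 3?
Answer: 182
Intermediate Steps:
H(n, P) = -P/6 - n*P**2/6 (H(n, P) = -((P*n)*P + P)/6 = -(n*P**2 + P)/6 = -(P + n*P**2)/6 = -P/6 - n*P**2/6)
p(S, b) = b**2/(5/6 + b - 25*S/6) (p(S, b) = ((b*b + 3) - 3)/(-1/6*(-5)*(1 - 5*S) + b) = ((b**2 + 3) - 3)/((5/6 - 25*S/6) + b) = ((3 + b**2) - 3)/(5/6 + b - 25*S/6) = b**2/(5/6 + b - 25*S/6))
o(I) = 3 + I (o(I) = I + 3 = 3 + I)
78*o(p(5, -4)) = 78*(3 + 6*(-4)**2/(5 - 25*5 + 6*(-4))) = 78*(3 + 6*16/(5 - 125 - 24)) = 78*(3 + 6*16/(-144)) = 78*(3 + 6*16*(-1/144)) = 78*(3 - 2/3) = 78*(7/3) = 182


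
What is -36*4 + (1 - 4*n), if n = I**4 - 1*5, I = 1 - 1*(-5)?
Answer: -5307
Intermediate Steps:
I = 6 (I = 1 + 5 = 6)
n = 1291 (n = 6**4 - 1*5 = 1296 - 5 = 1291)
-36*4 + (1 - 4*n) = -36*4 + (1 - 4*1291) = -144 + (1 - 5164) = -144 - 5163 = -5307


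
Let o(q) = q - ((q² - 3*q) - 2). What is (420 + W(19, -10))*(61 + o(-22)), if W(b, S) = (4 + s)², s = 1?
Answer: -226505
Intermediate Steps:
W(b, S) = 25 (W(b, S) = (4 + 1)² = 5² = 25)
o(q) = 2 - q² + 4*q (o(q) = q - (-2 + q² - 3*q) = q + (2 - q² + 3*q) = 2 - q² + 4*q)
(420 + W(19, -10))*(61 + o(-22)) = (420 + 25)*(61 + (2 - 1*(-22)² + 4*(-22))) = 445*(61 + (2 - 1*484 - 88)) = 445*(61 + (2 - 484 - 88)) = 445*(61 - 570) = 445*(-509) = -226505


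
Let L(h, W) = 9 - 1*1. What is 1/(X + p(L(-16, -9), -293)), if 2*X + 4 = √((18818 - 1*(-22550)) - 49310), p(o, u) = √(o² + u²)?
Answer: 2/(-4 + 2*√85913 + 19*I*√22) ≈ 0.0033565 - 0.00051377*I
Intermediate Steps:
L(h, W) = 8 (L(h, W) = 9 - 1 = 8)
X = -2 + 19*I*√22/2 (X = -2 + √((18818 - 1*(-22550)) - 49310)/2 = -2 + √((18818 + 22550) - 49310)/2 = -2 + √(41368 - 49310)/2 = -2 + √(-7942)/2 = -2 + (19*I*√22)/2 = -2 + 19*I*√22/2 ≈ -2.0 + 44.559*I)
1/(X + p(L(-16, -9), -293)) = 1/((-2 + 19*I*√22/2) + √(8² + (-293)²)) = 1/((-2 + 19*I*√22/2) + √(64 + 85849)) = 1/((-2 + 19*I*√22/2) + √85913) = 1/(-2 + √85913 + 19*I*√22/2)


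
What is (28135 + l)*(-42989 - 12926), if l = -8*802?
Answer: -1214417885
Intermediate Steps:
l = -6416
(28135 + l)*(-42989 - 12926) = (28135 - 6416)*(-42989 - 12926) = 21719*(-55915) = -1214417885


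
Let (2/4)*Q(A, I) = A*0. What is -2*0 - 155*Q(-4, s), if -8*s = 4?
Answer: 0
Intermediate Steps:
s = -1/2 (s = -1/8*4 = -1/2 ≈ -0.50000)
Q(A, I) = 0 (Q(A, I) = 2*(A*0) = 2*0 = 0)
-2*0 - 155*Q(-4, s) = -2*0 - 155*0 = 0 + 0 = 0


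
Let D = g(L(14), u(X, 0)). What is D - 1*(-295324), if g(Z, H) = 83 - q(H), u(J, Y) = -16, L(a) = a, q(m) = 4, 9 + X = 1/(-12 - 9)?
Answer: 295403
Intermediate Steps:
X = -190/21 (X = -9 + 1/(-12 - 9) = -9 + 1/(-21) = -9 - 1/21 = -190/21 ≈ -9.0476)
g(Z, H) = 79 (g(Z, H) = 83 - 1*4 = 83 - 4 = 79)
D = 79
D - 1*(-295324) = 79 - 1*(-295324) = 79 + 295324 = 295403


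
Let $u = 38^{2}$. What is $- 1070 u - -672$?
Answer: $-1544408$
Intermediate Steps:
$u = 1444$
$- 1070 u - -672 = \left(-1070\right) 1444 - -672 = -1545080 + 672 = -1544408$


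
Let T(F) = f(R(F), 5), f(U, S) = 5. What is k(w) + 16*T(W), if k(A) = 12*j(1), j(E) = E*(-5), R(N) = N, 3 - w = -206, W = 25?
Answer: 20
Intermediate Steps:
w = 209 (w = 3 - 1*(-206) = 3 + 206 = 209)
T(F) = 5
j(E) = -5*E
k(A) = -60 (k(A) = 12*(-5*1) = 12*(-5) = -60)
k(w) + 16*T(W) = -60 + 16*5 = -60 + 80 = 20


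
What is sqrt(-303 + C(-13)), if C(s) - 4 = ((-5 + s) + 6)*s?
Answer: I*sqrt(143) ≈ 11.958*I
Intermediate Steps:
C(s) = 4 + s*(1 + s) (C(s) = 4 + ((-5 + s) + 6)*s = 4 + (1 + s)*s = 4 + s*(1 + s))
sqrt(-303 + C(-13)) = sqrt(-303 + (4 - 13 + (-13)**2)) = sqrt(-303 + (4 - 13 + 169)) = sqrt(-303 + 160) = sqrt(-143) = I*sqrt(143)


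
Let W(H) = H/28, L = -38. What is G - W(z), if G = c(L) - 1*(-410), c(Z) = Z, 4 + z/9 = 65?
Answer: 9867/28 ≈ 352.39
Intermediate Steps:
z = 549 (z = -36 + 9*65 = -36 + 585 = 549)
W(H) = H/28 (W(H) = H*(1/28) = H/28)
G = 372 (G = -38 - 1*(-410) = -38 + 410 = 372)
G - W(z) = 372 - 549/28 = 9867/28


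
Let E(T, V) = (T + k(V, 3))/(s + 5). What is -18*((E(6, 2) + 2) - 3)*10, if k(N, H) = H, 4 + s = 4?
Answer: -144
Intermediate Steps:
s = 0 (s = -4 + 4 = 0)
E(T, V) = ⅗ + T/5 (E(T, V) = (T + 3)/(0 + 5) = (3 + T)/5 = (3 + T)*(⅕) = ⅗ + T/5)
-18*((E(6, 2) + 2) - 3)*10 = -18*(((⅗ + (⅕)*6) + 2) - 3)*10 = -18*(((⅗ + 6/5) + 2) - 3)*10 = -18*((9/5 + 2) - 3)*10 = -18*(19/5 - 3)*10 = -18*⅘*10 = -72/5*10 = -144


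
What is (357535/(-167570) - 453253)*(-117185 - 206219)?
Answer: 2456316855958398/16757 ≈ 1.4658e+11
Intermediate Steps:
(357535/(-167570) - 453253)*(-117185 - 206219) = (357535*(-1/167570) - 453253)*(-323404) = (-71507/33514 - 453253)*(-323404) = -15190392549/33514*(-323404) = 2456316855958398/16757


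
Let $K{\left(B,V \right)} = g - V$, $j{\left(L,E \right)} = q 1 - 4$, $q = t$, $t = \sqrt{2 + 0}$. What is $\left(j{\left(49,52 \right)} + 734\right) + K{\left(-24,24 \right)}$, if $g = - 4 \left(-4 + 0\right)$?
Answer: $722 + \sqrt{2} \approx 723.41$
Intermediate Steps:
$g = 16$ ($g = \left(-4\right) \left(-4\right) = 16$)
$t = \sqrt{2} \approx 1.4142$
$q = \sqrt{2} \approx 1.4142$
$j{\left(L,E \right)} = -4 + \sqrt{2}$ ($j{\left(L,E \right)} = \sqrt{2} \cdot 1 - 4 = \sqrt{2} - 4 = -4 + \sqrt{2}$)
$K{\left(B,V \right)} = 16 - V$
$\left(j{\left(49,52 \right)} + 734\right) + K{\left(-24,24 \right)} = \left(\left(-4 + \sqrt{2}\right) + 734\right) + \left(16 - 24\right) = \left(730 + \sqrt{2}\right) + \left(16 - 24\right) = \left(730 + \sqrt{2}\right) - 8 = 722 + \sqrt{2}$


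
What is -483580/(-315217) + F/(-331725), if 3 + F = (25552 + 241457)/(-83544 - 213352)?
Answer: 15875702543141083/10348345640718400 ≈ 1.5341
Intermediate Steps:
F = -1157697/296896 (F = -3 + (25552 + 241457)/(-83544 - 213352) = -3 + 267009/(-296896) = -3 + 267009*(-1/296896) = -3 - 267009/296896 = -1157697/296896 ≈ -3.8993)
-483580/(-315217) + F/(-331725) = -483580/(-315217) - 1157697/296896/(-331725) = -483580*(-1/315217) - 1157697/296896*(-1/331725) = 483580/315217 + 385899/32829275200 = 15875702543141083/10348345640718400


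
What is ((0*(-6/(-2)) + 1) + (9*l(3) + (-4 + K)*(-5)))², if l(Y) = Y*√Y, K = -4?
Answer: 3868 + 2214*√3 ≈ 7702.8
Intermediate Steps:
l(Y) = Y^(3/2)
((0*(-6/(-2)) + 1) + (9*l(3) + (-4 + K)*(-5)))² = ((0*(-6/(-2)) + 1) + (9*3^(3/2) + (-4 - 4)*(-5)))² = ((0*(-6*(-½)) + 1) + (9*(3*√3) - 8*(-5)))² = ((0*3 + 1) + (27*√3 + 40))² = ((0 + 1) + (40 + 27*√3))² = (1 + (40 + 27*√3))² = (41 + 27*√3)²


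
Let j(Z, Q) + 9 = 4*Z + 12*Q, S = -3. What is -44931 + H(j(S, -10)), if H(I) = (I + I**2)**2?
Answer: 389622669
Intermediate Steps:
j(Z, Q) = -9 + 4*Z + 12*Q (j(Z, Q) = -9 + (4*Z + 12*Q) = -9 + 4*Z + 12*Q)
-44931 + H(j(S, -10)) = -44931 + (-9 + 4*(-3) + 12*(-10))**2*(1 + (-9 + 4*(-3) + 12*(-10)))**2 = -44931 + (-9 - 12 - 120)**2*(1 + (-9 - 12 - 120))**2 = -44931 + (-141)**2*(1 - 141)**2 = -44931 + 19881*(-140)**2 = -44931 + 19881*19600 = -44931 + 389667600 = 389622669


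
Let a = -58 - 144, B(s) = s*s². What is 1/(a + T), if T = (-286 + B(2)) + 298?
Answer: -1/182 ≈ -0.0054945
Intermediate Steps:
B(s) = s³
a = -202
T = 20 (T = (-286 + 2³) + 298 = (-286 + 8) + 298 = -278 + 298 = 20)
1/(a + T) = 1/(-202 + 20) = 1/(-182) = -1/182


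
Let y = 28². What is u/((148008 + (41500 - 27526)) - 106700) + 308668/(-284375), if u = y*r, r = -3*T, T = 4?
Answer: -9869592188/7860409375 ≈ -1.2556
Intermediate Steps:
r = -12 (r = -3*4 = -12)
y = 784
u = -9408 (u = 784*(-12) = -9408)
u/((148008 + (41500 - 27526)) - 106700) + 308668/(-284375) = -9408/((148008 + (41500 - 27526)) - 106700) + 308668/(-284375) = -9408/((148008 + 13974) - 106700) + 308668*(-1/284375) = -9408/(161982 - 106700) - 308668/284375 = -9408/55282 - 308668/284375 = -9408*1/55282 - 308668/284375 = -4704/27641 - 308668/284375 = -9869592188/7860409375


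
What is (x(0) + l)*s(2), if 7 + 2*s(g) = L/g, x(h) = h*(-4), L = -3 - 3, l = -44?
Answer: 220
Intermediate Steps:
L = -6
x(h) = -4*h
s(g) = -7/2 - 3/g (s(g) = -7/2 + (-6/g)/2 = -7/2 - 3/g)
(x(0) + l)*s(2) = (-4*0 - 44)*(-7/2 - 3/2) = (0 - 44)*(-7/2 - 3*½) = -44*(-7/2 - 3/2) = -44*(-5) = 220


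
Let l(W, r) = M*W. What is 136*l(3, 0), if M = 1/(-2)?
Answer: -204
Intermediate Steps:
M = -1/2 (M = 1*(-1/2) = -1/2 ≈ -0.50000)
l(W, r) = -W/2
136*l(3, 0) = 136*(-1/2*3) = 136*(-3/2) = -204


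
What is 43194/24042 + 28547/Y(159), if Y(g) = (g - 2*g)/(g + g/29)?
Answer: -3431426099/116203 ≈ -29530.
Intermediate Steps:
Y(g) = -29/30 (Y(g) = (-g)/(g + g*(1/29)) = (-g)/(g + g/29) = (-g)/((30*g/29)) = (-g)*(29/(30*g)) = -29/30)
43194/24042 + 28547/Y(159) = 43194/24042 + 28547/(-29/30) = 43194*(1/24042) + 28547*(-30/29) = 7199/4007 - 856410/29 = -3431426099/116203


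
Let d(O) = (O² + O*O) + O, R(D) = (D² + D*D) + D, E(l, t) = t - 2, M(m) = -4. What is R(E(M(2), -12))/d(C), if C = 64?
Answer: 63/1376 ≈ 0.045785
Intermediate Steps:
E(l, t) = -2 + t
R(D) = D + 2*D² (R(D) = (D² + D²) + D = 2*D² + D = D + 2*D²)
d(O) = O + 2*O² (d(O) = (O² + O²) + O = 2*O² + O = O + 2*O²)
R(E(M(2), -12))/d(C) = ((-2 - 12)*(1 + 2*(-2 - 12)))/((64*(1 + 2*64))) = (-14*(1 + 2*(-14)))/((64*(1 + 128))) = (-14*(1 - 28))/((64*129)) = -14*(-27)/8256 = 378*(1/8256) = 63/1376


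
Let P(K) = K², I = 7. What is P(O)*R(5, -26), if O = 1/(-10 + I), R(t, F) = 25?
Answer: 25/9 ≈ 2.7778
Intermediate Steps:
O = -⅓ (O = 1/(-10 + 7) = 1/(-3) = -⅓ ≈ -0.33333)
P(O)*R(5, -26) = (-⅓)²*25 = (⅑)*25 = 25/9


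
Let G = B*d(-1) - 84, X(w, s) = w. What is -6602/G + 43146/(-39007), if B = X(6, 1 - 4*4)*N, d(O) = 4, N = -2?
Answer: 125914471/2574462 ≈ 48.909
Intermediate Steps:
B = -12 (B = 6*(-2) = -12)
G = -132 (G = -12*4 - 84 = -48 - 84 = -132)
-6602/G + 43146/(-39007) = -6602/(-132) + 43146/(-39007) = -6602*(-1/132) + 43146*(-1/39007) = 3301/66 - 43146/39007 = 125914471/2574462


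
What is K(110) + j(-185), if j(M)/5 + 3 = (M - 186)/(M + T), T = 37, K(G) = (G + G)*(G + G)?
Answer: 7162835/148 ≈ 48398.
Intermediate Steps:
K(G) = 4*G**2 (K(G) = (2*G)*(2*G) = 4*G**2)
j(M) = -15 + 5*(-186 + M)/(37 + M) (j(M) = -15 + 5*((M - 186)/(M + 37)) = -15 + 5*((-186 + M)/(37 + M)) = -15 + 5*(-186 + M)/(37 + M))
K(110) + j(-185) = 4*110**2 + 5*(-297 - 2*(-185))/(37 - 185) = 4*12100 + 5*(-297 + 370)/(-148) = 48400 + 5*(-1/148)*73 = 48400 - 365/148 = 7162835/148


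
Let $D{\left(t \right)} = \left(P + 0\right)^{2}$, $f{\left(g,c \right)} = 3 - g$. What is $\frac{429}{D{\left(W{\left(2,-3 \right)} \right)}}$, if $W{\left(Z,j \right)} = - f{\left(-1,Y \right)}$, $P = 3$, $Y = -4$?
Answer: $\frac{143}{3} \approx 47.667$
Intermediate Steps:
$W{\left(Z,j \right)} = -4$ ($W{\left(Z,j \right)} = - (3 - -1) = - (3 + 1) = \left(-1\right) 4 = -4$)
$D{\left(t \right)} = 9$ ($D{\left(t \right)} = \left(3 + 0\right)^{2} = 3^{2} = 9$)
$\frac{429}{D{\left(W{\left(2,-3 \right)} \right)}} = \frac{429}{9} = 429 \cdot \frac{1}{9} = \frac{143}{3}$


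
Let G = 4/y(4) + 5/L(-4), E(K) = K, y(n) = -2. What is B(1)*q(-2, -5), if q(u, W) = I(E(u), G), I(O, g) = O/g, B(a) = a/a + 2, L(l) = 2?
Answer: -12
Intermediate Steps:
G = 1/2 (G = 4/(-2) + 5/2 = 4*(-1/2) + 5*(1/2) = -2 + 5/2 = 1/2 ≈ 0.50000)
B(a) = 3 (B(a) = 1 + 2 = 3)
q(u, W) = 2*u (q(u, W) = u/(1/2) = u*2 = 2*u)
B(1)*q(-2, -5) = 3*(2*(-2)) = 3*(-4) = -12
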